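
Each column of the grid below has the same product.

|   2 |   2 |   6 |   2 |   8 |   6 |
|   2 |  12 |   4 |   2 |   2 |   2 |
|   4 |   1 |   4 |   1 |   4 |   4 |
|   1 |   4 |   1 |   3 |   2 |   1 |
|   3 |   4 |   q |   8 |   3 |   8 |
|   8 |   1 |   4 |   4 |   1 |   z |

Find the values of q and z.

q = 1, z = 1

Columns 2 and 5 each multiply to 384, so every column has product 384.
Column 3: 6×4×4×1×4 = 384, so the missing entry is 384 ÷ 384 = 1.
Column 6: 6×2×4×1×8 = 384, so the missing entry is 384 ÷ 384 = 1.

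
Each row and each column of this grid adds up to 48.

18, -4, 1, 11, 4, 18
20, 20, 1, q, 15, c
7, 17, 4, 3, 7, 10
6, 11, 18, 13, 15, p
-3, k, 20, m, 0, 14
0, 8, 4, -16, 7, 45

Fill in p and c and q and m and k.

p = -15, c = -24, q = 16, m = 21, k = -4

Column 2: -4 + 20 + 17 + 11 + 8 = 52, so its missing entry is 48 − 52 = -4.
Row 5: -3 − 4 + 20 + 0 + 14 = 27, so its missing entry is 48 − 27 = 21.
Column 4: 11 + 3 + 13 + 21 − 16 = 32, so its missing entry is 48 − 32 = 16.
Row 2: 20 + 20 + 1 + 16 + 15 = 72, so its missing entry is 48 − 72 = -24.
Row 4: 6 + 11 + 18 + 13 + 15 = 63, so its missing entry is 48 − 63 = -15.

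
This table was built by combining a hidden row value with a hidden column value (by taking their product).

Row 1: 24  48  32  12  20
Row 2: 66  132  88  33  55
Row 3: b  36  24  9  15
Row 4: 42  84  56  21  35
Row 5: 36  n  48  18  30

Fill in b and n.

Each row is a constant multiple of every other row — this is a multiplication table with the headers hidden.
Row 3 is 9/12 = 3/4 times row 1, so its entry in column 1 is 24 × 3/4 = 18.
Row 5 is 18/12 = 3/2 times row 1, so its entry in column 2 is 48 × 3/2 = 72.

b = 18, n = 72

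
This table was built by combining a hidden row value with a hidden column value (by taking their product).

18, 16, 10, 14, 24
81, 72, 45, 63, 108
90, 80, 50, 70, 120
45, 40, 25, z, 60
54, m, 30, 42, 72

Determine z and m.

z = 35, m = 48

Each row is a constant multiple of every other row — this is a multiplication table with the headers hidden.
Row 4 is 45/18 = 5/2 times row 1, so its entry in column 4 is 14 × 5/2 = 35.
Row 5 is 54/18 = 3/1 times row 1, so its entry in column 2 is 16 × 3/1 = 48.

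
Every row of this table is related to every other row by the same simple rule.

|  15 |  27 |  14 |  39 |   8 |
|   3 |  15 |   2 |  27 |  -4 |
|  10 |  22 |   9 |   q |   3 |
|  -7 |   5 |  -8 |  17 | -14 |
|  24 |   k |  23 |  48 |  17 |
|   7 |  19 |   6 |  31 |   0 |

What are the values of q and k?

q = 34, k = 36

The difference between any two rows is the same in every column — this is an addition table with the headers hidden.
Row 3 minus row 1 is 10 − 15 = -5, so its entry in column 4 is 39 + (-5) = 34.
Row 5 minus row 1 is 24 − 15 = 9, so its entry in column 2 is 27 + 9 = 36.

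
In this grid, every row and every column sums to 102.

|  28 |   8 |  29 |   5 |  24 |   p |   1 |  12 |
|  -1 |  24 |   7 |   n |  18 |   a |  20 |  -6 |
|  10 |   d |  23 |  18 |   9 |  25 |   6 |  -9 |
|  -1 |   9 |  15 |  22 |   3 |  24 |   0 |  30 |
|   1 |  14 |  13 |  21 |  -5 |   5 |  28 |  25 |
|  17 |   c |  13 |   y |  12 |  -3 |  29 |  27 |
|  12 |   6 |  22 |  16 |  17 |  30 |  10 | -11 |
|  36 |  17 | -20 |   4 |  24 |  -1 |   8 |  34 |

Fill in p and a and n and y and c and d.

Row 3 has 10 + 23 + 18 + 9 + 25 + 6 − 9 = 82; the blank must be 102 − 82 = 20.
Column 2 has 8 + 24 + 20 + 9 + 14 + 6 + 17 = 98; the blank must be 102 − 98 = 4.
Row 1 has 28 + 8 + 29 + 5 + 24 + 1 + 12 = 107; the blank must be 102 − 107 = -5.
Column 6 has -5 + 25 + 24 + 5 − 3 + 30 − 1 = 75; the blank must be 102 − 75 = 27.
Row 6 has 17 + 4 + 13 + 12 − 3 + 29 + 27 = 99; the blank must be 102 − 99 = 3.
Row 2 has -1 + 24 + 7 + 18 + 27 + 20 − 6 = 89; the blank must be 102 − 89 = 13.

p = -5, a = 27, n = 13, y = 3, c = 4, d = 20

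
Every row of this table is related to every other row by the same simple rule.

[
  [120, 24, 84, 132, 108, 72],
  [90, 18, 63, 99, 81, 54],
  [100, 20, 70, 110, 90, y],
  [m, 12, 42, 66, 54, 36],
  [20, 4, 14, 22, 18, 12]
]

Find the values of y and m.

Each row is a constant multiple of every other row — this is a multiplication table with the headers hidden.
Row 3 is 70/84 = 5/6 times row 1, so its entry in column 6 is 72 × 5/6 = 60.
Row 4 is 42/84 = 1/2 times row 1, so its entry in column 1 is 120 × 1/2 = 60.

y = 60, m = 60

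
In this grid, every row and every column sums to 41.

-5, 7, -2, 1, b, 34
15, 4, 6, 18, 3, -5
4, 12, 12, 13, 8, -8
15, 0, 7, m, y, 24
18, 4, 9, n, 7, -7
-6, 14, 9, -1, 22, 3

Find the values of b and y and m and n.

Row 1: -5 + 7 − 2 + 1 + 34 = 35, so its missing entry is 41 − 35 = 6.
Column 5: 6 + 3 + 8 + 7 + 22 = 46, so its missing entry is 41 − 46 = -5.
Row 4: 15 + 0 + 7 − 5 + 24 = 41, so its missing entry is 41 − 41 = 0.
Row 5: 18 + 4 + 9 + 7 − 7 = 31, so its missing entry is 41 − 31 = 10.

b = 6, y = -5, m = 0, n = 10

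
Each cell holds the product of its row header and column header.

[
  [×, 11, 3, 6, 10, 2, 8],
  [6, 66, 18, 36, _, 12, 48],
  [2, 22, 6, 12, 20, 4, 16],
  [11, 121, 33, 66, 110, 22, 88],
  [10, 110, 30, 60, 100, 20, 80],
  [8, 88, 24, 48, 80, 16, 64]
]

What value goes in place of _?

60

6 × 10 = 60.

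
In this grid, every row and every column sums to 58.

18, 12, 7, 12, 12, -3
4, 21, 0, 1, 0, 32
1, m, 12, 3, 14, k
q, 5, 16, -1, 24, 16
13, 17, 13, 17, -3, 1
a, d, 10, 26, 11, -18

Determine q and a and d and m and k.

Row 4: 5 + 16 − 1 + 24 + 16 = 60, so its missing entry is 58 − 60 = -2.
Column 1: 18 + 4 + 1 − 2 + 13 = 34, so its missing entry is 58 − 34 = 24.
Row 6: 24 + 10 + 26 + 11 − 18 = 53, so its missing entry is 58 − 53 = 5.
Column 2: 12 + 21 + 5 + 17 + 5 = 60, so its missing entry is 58 − 60 = -2.
Row 3: 1 − 2 + 12 + 3 + 14 = 28, so its missing entry is 58 − 28 = 30.

q = -2, a = 24, d = 5, m = -2, k = 30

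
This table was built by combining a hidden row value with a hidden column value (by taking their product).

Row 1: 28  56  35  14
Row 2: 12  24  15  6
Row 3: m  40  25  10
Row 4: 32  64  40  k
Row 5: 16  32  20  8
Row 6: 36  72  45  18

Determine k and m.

Each row is a constant multiple of every other row — this is a multiplication table with the headers hidden.
Row 4 is 40/35 = 8/7 times row 1, so its entry in column 4 is 14 × 8/7 = 16.
Row 3 is 25/35 = 5/7 times row 1, so its entry in column 1 is 28 × 5/7 = 20.

k = 16, m = 20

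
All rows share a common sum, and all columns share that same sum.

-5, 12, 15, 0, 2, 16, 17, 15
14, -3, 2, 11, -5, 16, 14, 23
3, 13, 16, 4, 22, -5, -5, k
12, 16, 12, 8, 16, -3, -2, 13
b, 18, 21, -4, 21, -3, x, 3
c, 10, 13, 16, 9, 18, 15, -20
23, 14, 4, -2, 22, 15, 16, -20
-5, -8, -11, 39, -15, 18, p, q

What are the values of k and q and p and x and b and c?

Rows 1 and 2 both sum to 72, so that's the common total.
Row 3: 3 + 13 + 16 + 4 + 22 − 5 − 5 = 48, so its missing entry is 72 − 48 = 24.
Column 8: 15 + 23 + 24 + 13 + 3 − 20 − 20 = 38, so its missing entry is 72 − 38 = 34.
Row 8: -5 − 8 − 11 + 39 − 15 + 18 + 34 = 52, so its missing entry is 72 − 52 = 20.
Column 7: 17 + 14 − 5 − 2 + 15 + 16 + 20 = 75, so its missing entry is 72 − 75 = -3.
Row 5: 18 + 21 − 4 + 21 − 3 − 3 + 3 = 53, so its missing entry is 72 − 53 = 19.
Row 6: 10 + 13 + 16 + 9 + 18 + 15 − 20 = 61, so its missing entry is 72 − 61 = 11.

k = 24, q = 34, p = 20, x = -3, b = 19, c = 11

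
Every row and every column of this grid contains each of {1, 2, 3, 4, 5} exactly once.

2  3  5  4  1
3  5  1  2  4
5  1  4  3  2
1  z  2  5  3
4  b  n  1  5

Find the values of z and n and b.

Cell (4,2): row 4 already has {1, 2, 3, 5} → 4.
Cell (5,2): column 2 already has {1, 3, 4, 5} → 2.
Cell (5,3): row 5 already has {1, 2, 4, 5} → 3.

z = 4, n = 3, b = 2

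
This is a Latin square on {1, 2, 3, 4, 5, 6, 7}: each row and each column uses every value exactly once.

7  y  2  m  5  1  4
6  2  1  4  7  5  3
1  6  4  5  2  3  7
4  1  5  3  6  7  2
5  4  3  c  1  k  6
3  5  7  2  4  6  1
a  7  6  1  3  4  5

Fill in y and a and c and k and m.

Cell (1,2): column 2 already has {1, 2, 4, 5, 6, 7} → 3.
At (row 1, col 4): row 1 already has {1, 2, 3, 4, 5, 7}, so the value is 6.
At (row 5, col 4): column 4 already has {1, 2, 3, 4, 5, 6}, so the value is 7.
At (row 5, col 6): row 5 already has {1, 3, 4, 5, 6, 7}, so the value is 2.
At (row 7, col 1): row 7 already has {1, 3, 4, 5, 6, 7}, so the value is 2.

y = 3, a = 2, c = 7, k = 2, m = 6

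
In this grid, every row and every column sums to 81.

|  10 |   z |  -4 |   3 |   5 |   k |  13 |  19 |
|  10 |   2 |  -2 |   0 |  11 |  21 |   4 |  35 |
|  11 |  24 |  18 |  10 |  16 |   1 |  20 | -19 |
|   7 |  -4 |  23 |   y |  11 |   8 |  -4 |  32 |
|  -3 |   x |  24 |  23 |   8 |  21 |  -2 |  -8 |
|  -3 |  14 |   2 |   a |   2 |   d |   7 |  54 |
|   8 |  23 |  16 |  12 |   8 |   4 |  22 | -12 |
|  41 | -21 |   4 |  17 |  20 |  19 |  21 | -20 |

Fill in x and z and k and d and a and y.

x = 18, z = 25, k = 10, d = -3, a = 8, y = 8

Row 4 has 7 − 4 + 23 + 11 + 8 − 4 + 32 = 73; the blank must be 81 − 73 = 8.
Column 4 has 3 + 0 + 10 + 8 + 23 + 12 + 17 = 73; the blank must be 81 − 73 = 8.
Row 6 has -3 + 14 + 2 + 8 + 2 + 7 + 54 = 84; the blank must be 81 − 84 = -3.
Column 6 has 21 + 1 + 8 + 21 − 3 + 4 + 19 = 71; the blank must be 81 − 71 = 10.
Row 1 has 10 − 4 + 3 + 5 + 10 + 13 + 19 = 56; the blank must be 81 − 56 = 25.
Row 5 has -3 + 24 + 23 + 8 + 21 − 2 − 8 = 63; the blank must be 81 − 63 = 18.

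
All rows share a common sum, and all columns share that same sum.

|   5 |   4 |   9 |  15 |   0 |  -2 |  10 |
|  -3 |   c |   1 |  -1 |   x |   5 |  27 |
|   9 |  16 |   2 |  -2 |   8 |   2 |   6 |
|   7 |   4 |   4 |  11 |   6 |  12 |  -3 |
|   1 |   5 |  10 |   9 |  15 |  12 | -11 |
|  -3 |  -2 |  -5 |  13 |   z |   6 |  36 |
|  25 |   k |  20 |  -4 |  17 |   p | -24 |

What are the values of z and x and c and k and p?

z = -4, x = -1, c = 13, k = 1, p = 6

Rows 1 and 3 both sum to 41, so that's the common total.
Column 6: -2 + 5 + 2 + 12 + 12 + 6 = 35, so its missing entry is 41 − 35 = 6.
Row 7: 25 + 20 − 4 + 17 + 6 − 24 = 40, so its missing entry is 41 − 40 = 1.
Column 2: 4 + 16 + 4 + 5 − 2 + 1 = 28, so its missing entry is 41 − 28 = 13.
Row 6: -3 − 2 − 5 + 13 + 6 + 36 = 45, so its missing entry is 41 − 45 = -4.
Row 2: -3 + 13 + 1 − 1 + 5 + 27 = 42, so its missing entry is 41 − 42 = -1.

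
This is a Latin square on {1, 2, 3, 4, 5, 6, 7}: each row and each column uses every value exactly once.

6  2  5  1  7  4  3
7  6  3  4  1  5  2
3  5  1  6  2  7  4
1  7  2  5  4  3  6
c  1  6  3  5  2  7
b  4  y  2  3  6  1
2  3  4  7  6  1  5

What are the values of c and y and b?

Cell (5,1): row 5 already has {1, 2, 3, 5, 6, 7} → 4.
Cell (6,1): column 1 already has {1, 2, 3, 4, 6, 7} → 5.
For row 6, column 3: row 6 already has {1, 2, 3, 4, 5, 6}; that leaves 7.

c = 4, y = 7, b = 5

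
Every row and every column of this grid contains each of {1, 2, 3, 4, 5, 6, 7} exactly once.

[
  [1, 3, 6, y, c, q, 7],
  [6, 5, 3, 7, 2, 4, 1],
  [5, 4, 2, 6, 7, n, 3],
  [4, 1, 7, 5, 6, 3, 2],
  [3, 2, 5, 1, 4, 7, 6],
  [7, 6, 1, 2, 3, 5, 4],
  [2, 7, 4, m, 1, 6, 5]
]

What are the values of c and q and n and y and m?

c = 5, q = 2, n = 1, y = 4, m = 3

Cell (1,5): column 5 already has {1, 2, 3, 4, 6, 7} → 5.
Cell (7,4): row 7 already has {1, 2, 4, 5, 6, 7} → 3.
For row 1, column 4: column 4 already has {1, 2, 3, 5, 6, 7}; that leaves 4.
Cell (1,6): row 1 already has {1, 3, 4, 5, 6, 7} → 2.
For row 3, column 6: row 3 already has {2, 3, 4, 5, 6, 7}; that leaves 1.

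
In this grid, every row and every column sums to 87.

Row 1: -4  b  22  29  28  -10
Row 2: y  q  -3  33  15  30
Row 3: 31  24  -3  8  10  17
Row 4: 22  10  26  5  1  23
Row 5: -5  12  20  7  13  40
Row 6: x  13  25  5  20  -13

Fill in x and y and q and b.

The known cells in row 6 total 50, leaving 87 − 50 = 37 for the blank.
The known cells in column 1 total 81, leaving 87 − 81 = 6 for the blank.
The known cells in row 2 total 81, leaving 87 − 81 = 6 for the blank.
The known cells in row 1 total 65, leaving 87 − 65 = 22 for the blank.

x = 37, y = 6, q = 6, b = 22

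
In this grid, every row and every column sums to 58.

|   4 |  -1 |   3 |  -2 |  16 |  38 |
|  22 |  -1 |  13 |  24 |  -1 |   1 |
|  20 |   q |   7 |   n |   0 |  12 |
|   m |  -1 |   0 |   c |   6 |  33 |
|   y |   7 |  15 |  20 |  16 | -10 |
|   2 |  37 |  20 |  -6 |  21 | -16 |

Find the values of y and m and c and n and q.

Row 5 has 7 + 15 + 20 + 16 − 10 = 48; the blank must be 58 − 48 = 10.
Column 2 has -1 − 1 − 1 + 7 + 37 = 41; the blank must be 58 − 41 = 17.
Column 1 has 4 + 22 + 20 + 10 + 2 = 58; the blank must be 58 − 58 = 0.
Row 3 has 20 + 17 + 7 + 0 + 12 = 56; the blank must be 58 − 56 = 2.
Row 4 has 0 − 1 + 0 + 6 + 33 = 38; the blank must be 58 − 38 = 20.

y = 10, m = 0, c = 20, n = 2, q = 17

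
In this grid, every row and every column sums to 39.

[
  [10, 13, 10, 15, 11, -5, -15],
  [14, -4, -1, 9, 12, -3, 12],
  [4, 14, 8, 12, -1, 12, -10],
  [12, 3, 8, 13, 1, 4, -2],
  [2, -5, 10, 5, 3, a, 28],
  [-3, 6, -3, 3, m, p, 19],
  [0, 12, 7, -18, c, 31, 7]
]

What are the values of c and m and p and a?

c = 0, m = 13, p = 4, a = -4

Row 5 has 2 − 5 + 10 + 5 + 3 + 28 = 43; the blank must be 39 − 43 = -4.
Column 6 has -5 − 3 + 12 + 4 − 4 + 31 = 35; the blank must be 39 − 35 = 4.
Row 6 has -3 + 6 − 3 + 3 + 4 + 19 = 26; the blank must be 39 − 26 = 13.
Row 7 has 0 + 12 + 7 − 18 + 31 + 7 = 39; the blank must be 39 − 39 = 0.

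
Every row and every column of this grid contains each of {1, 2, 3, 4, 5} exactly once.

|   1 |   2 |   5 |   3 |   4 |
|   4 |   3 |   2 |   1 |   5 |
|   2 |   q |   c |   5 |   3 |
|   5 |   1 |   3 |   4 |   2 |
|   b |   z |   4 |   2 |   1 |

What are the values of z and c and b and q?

Cell (5,1): column 1 already has {1, 2, 4, 5} → 3.
Cell (5,2): row 5 already has {1, 2, 3, 4} → 5.
Cell (3,2): column 2 already has {1, 2, 3, 5} → 4.
At (row 3, col 3): row 3 already has {2, 3, 4, 5}, so the value is 1.

z = 5, c = 1, b = 3, q = 4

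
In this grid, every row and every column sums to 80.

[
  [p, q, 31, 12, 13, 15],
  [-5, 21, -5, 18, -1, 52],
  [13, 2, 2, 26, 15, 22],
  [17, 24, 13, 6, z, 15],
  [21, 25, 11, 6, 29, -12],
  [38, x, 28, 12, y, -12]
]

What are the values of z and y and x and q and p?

The known cells in row 4 total 75, leaving 80 − 75 = 5 for the blank.
The known cells in column 1 total 84, leaving 80 − 84 = -4 for the blank.
The known cells in row 1 total 67, leaving 80 − 67 = 13 for the blank.
The known cells in column 5 total 61, leaving 80 − 61 = 19 for the blank.
The known cells in row 6 total 85, leaving 80 − 85 = -5 for the blank.

z = 5, y = 19, x = -5, q = 13, p = -4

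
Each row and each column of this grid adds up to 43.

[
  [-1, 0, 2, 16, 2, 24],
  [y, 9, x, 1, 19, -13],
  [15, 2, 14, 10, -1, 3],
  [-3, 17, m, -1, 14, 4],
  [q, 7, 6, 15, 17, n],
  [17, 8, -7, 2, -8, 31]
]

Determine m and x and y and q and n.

The known cells in column 6 total 49, leaving 43 − 49 = -6 for the blank.
The known cells in row 5 total 39, leaving 43 − 39 = 4 for the blank.
The known cells in column 1 total 32, leaving 43 − 32 = 11 for the blank.
The known cells in row 2 total 27, leaving 43 − 27 = 16 for the blank.
The known cells in row 4 total 31, leaving 43 − 31 = 12 for the blank.

m = 12, x = 16, y = 11, q = 4, n = -6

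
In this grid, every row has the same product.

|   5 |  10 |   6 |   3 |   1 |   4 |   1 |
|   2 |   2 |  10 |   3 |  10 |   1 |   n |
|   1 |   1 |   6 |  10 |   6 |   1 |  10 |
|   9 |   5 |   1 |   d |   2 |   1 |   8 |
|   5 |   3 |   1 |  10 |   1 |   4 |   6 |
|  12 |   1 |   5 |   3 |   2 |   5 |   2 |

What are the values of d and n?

d = 5, n = 3

Rows 3 and 5 each multiply to 3600, so every row has product 3600.
Row 4: 9×5×1×2×1×8 = 720, so the missing entry is 3600 ÷ 720 = 5.
Row 2: 2×2×10×3×10×1 = 1200, so the missing entry is 3600 ÷ 1200 = 3.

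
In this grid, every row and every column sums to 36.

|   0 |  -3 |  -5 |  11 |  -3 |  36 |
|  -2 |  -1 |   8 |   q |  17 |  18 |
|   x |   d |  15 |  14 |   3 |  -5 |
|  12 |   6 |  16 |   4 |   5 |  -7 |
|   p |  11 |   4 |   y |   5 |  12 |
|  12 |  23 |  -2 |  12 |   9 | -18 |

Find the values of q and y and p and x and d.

q = -4, y = -1, p = 5, x = 9, d = 0

Column 2: -3 − 1 + 6 + 11 + 23 = 36, so its missing entry is 36 − 36 = 0.
Row 3: 0 + 15 + 14 + 3 − 5 = 27, so its missing entry is 36 − 27 = 9.
Column 1: 0 − 2 + 9 + 12 + 12 = 31, so its missing entry is 36 − 31 = 5.
Row 5: 5 + 11 + 4 + 5 + 12 = 37, so its missing entry is 36 − 37 = -1.
Row 2: -2 − 1 + 8 + 17 + 18 = 40, so its missing entry is 36 − 40 = -4.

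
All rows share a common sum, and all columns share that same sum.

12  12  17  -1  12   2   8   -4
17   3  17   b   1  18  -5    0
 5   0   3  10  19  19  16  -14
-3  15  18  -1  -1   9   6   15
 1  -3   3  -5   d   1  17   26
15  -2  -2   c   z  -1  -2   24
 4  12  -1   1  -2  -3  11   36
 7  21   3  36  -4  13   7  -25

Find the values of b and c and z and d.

Rows 1 and 3 both sum to 58, so that's the common total.
The known cells in row 2 total 51, leaving 58 − 51 = 7 for the blank.
The known cells in column 4 total 47, leaving 58 − 47 = 11 for the blank.
The known cells in row 6 total 43, leaving 58 − 43 = 15 for the blank.
The known cells in row 5 total 40, leaving 58 − 40 = 18 for the blank.

b = 7, c = 11, z = 15, d = 18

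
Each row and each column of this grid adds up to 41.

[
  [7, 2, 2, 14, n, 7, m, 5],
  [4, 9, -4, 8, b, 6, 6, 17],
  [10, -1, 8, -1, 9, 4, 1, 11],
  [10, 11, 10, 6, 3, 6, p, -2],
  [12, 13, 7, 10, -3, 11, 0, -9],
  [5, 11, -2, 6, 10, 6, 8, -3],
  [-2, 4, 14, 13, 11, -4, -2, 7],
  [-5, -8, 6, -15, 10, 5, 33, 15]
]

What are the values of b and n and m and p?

The known cells in row 4 total 44, leaving 41 − 44 = -3 for the blank.
The known cells in row 2 total 46, leaving 41 − 46 = -5 for the blank.
The known cells in column 5 total 35, leaving 41 − 35 = 6 for the blank.
The known cells in row 1 total 43, leaving 41 − 43 = -2 for the blank.

b = -5, n = 6, m = -2, p = -3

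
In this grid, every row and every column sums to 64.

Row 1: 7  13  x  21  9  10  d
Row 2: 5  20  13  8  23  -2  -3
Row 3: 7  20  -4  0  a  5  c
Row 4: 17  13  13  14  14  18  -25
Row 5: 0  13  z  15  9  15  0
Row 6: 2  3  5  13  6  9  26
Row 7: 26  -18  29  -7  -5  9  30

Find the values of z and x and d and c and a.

Column 5: 9 + 23 + 14 + 9 + 6 − 5 = 56, so its missing entry is 64 − 56 = 8.
Row 5: 0 + 13 + 15 + 9 + 15 + 0 = 52, so its missing entry is 64 − 52 = 12.
Column 3: 13 − 4 + 13 + 12 + 5 + 29 = 68, so its missing entry is 64 − 68 = -4.
Row 1: 7 + 13 − 4 + 21 + 9 + 10 = 56, so its missing entry is 64 − 56 = 8.
Row 3: 7 + 20 − 4 + 0 + 8 + 5 = 36, so its missing entry is 64 − 36 = 28.

z = 12, x = -4, d = 8, c = 28, a = 8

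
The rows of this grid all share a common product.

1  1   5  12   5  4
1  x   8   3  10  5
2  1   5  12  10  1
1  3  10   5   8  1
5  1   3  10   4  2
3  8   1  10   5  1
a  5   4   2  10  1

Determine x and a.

Rows 3 and 4 each multiply to 1200, so every row has product 1200.
Row 2: 1×8×3×10×5 = 1200, so the missing entry is 1200 ÷ 1200 = 1.
Row 7: 5×4×2×10×1 = 400, so the missing entry is 1200 ÷ 400 = 3.

x = 1, a = 3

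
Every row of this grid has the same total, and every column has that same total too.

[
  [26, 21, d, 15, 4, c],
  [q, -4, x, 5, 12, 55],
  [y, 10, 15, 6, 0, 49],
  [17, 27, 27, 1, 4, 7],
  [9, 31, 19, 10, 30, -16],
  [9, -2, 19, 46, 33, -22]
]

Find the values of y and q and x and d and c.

y = 3, q = 19, x = -4, d = 7, c = 10

Rows 4 and 5 both sum to 83, so that's the common total.
Row 3: 10 + 15 + 6 + 0 + 49 = 80, so its missing entry is 83 − 80 = 3.
Column 6: 55 + 49 + 7 − 16 − 22 = 73, so its missing entry is 83 − 73 = 10.
Row 1: 26 + 21 + 15 + 4 + 10 = 76, so its missing entry is 83 − 76 = 7.
Column 3: 7 + 15 + 27 + 19 + 19 = 87, so its missing entry is 83 − 87 = -4.
Row 2: -4 − 4 + 5 + 12 + 55 = 64, so its missing entry is 83 − 64 = 19.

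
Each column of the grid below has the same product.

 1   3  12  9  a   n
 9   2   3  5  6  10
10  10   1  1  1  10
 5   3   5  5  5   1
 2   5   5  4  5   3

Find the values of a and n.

a = 6, n = 3

Columns 1 and 3 each multiply to 900, so every column has product 900.
Column 5: 6×1×5×5 = 150, so the missing entry is 900 ÷ 150 = 6.
Column 6: 10×10×1×3 = 300, so the missing entry is 900 ÷ 300 = 3.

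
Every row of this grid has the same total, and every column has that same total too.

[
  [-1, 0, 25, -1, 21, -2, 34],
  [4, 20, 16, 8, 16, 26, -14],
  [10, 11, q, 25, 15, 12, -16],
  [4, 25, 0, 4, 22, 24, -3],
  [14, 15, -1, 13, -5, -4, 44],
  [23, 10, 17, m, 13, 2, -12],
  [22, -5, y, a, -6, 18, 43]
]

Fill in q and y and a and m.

Rows 1 and 2 both sum to 76, so that's the common total.
The known cells in row 6 total 53, leaving 76 − 53 = 23 for the blank.
The known cells in column 4 total 72, leaving 76 − 72 = 4 for the blank.
The known cells in row 7 total 76, leaving 76 − 76 = 0 for the blank.
The known cells in row 3 total 57, leaving 76 − 57 = 19 for the blank.

q = 19, y = 0, a = 4, m = 23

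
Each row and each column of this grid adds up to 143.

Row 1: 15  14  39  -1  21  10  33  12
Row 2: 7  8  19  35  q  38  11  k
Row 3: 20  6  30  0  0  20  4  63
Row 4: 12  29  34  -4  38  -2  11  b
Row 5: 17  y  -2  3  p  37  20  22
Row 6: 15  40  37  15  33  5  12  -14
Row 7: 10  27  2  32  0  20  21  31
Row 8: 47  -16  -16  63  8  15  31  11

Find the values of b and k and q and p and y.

b = 25, k = -7, q = 32, p = 11, y = 35

Row 4 has 12 + 29 + 34 − 4 + 38 − 2 + 11 = 118; the blank must be 143 − 118 = 25.
Column 8 has 12 + 63 + 25 + 22 − 14 + 31 + 11 = 150; the blank must be 143 − 150 = -7.
Row 2 has 7 + 8 + 19 + 35 + 38 + 11 − 7 = 111; the blank must be 143 − 111 = 32.
Column 5 has 21 + 32 + 0 + 38 + 33 + 0 + 8 = 132; the blank must be 143 − 132 = 11.
Row 5 has 17 − 2 + 3 + 11 + 37 + 20 + 22 = 108; the blank must be 143 − 108 = 35.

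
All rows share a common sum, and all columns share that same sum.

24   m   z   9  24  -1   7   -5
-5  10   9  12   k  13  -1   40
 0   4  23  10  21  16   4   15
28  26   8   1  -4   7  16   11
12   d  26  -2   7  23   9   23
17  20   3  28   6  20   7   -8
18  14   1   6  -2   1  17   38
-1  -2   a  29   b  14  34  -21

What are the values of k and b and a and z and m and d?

k = 15, b = 26, a = 14, z = 9, m = 26, d = -5

Rows 3 and 4 both sum to 93, so that's the common total.
The known cells in row 2 total 78, leaving 93 − 78 = 15 for the blank.
The known cells in column 5 total 67, leaving 93 − 67 = 26 for the blank.
The known cells in row 8 total 79, leaving 93 − 79 = 14 for the blank.
The known cells in column 3 total 84, leaving 93 − 84 = 9 for the blank.
The known cells in row 1 total 67, leaving 93 − 67 = 26 for the blank.
The known cells in row 5 total 98, leaving 93 − 98 = -5 for the blank.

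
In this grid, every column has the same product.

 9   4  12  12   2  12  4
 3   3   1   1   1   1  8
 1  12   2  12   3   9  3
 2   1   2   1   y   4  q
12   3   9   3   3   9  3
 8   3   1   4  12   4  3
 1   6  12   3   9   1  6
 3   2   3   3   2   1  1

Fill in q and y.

Columns 1 and 6 each multiply to 15552, so every column has product 15552.
Column 7: 4×8×3×3×3×6×1 = 5184, so the missing entry is 15552 ÷ 5184 = 3.
Column 5: 2×1×3×3×12×9×2 = 3888, so the missing entry is 15552 ÷ 3888 = 4.

q = 3, y = 4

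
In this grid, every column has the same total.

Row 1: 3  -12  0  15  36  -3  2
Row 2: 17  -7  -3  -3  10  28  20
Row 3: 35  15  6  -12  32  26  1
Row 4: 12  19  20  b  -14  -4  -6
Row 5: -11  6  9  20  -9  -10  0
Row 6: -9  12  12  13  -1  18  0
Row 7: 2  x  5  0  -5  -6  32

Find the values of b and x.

Columns 3 and 6 both add up to 49, so every column sums to 49.
Column 4: 15 − 3 − 12 + 20 + 13 + 0 = 33, so the missing entry is 49 − 33 = 16.
Column 2: -12 − 7 + 15 + 19 + 6 + 12 = 33, so the missing entry is 49 − 33 = 16.

b = 16, x = 16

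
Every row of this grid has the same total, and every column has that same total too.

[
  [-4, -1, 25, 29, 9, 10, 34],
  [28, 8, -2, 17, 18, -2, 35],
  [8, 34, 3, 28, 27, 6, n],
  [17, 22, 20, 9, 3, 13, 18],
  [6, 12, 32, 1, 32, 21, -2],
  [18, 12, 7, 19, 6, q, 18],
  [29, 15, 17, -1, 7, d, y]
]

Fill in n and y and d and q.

n = -4, y = 3, d = 32, q = 22

Rows 1 and 2 both sum to 102, so that's the common total.
Row 6 has 18 + 12 + 7 + 19 + 6 + 18 = 80; the blank must be 102 − 80 = 22.
Row 3 has 8 + 34 + 3 + 28 + 27 + 6 = 106; the blank must be 102 − 106 = -4.
Column 7 has 34 + 35 − 4 + 18 − 2 + 18 = 99; the blank must be 102 − 99 = 3.
Row 7 has 29 + 15 + 17 − 1 + 7 + 3 = 70; the blank must be 102 − 70 = 32.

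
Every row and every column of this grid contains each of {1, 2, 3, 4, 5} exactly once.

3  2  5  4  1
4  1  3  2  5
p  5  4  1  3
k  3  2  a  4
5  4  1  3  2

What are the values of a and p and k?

At (row 4, col 4): column 4 already has {1, 2, 3, 4}, so the value is 5.
Cell (3,1): row 3 already has {1, 3, 4, 5} → 2.
Cell (4,1): row 4 already has {2, 3, 4, 5} → 1.

a = 5, p = 2, k = 1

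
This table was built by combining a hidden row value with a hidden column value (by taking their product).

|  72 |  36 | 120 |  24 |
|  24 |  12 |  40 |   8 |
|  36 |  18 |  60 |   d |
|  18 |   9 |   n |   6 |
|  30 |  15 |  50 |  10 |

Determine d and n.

d = 12, n = 30

Each row is a constant multiple of every other row — this is a multiplication table with the headers hidden.
Row 3 is 36/72 = 1/2 times row 1, so its entry in column 4 is 24 × 1/2 = 12.
Row 4 is 18/72 = 1/4 times row 1, so its entry in column 3 is 120 × 1/4 = 30.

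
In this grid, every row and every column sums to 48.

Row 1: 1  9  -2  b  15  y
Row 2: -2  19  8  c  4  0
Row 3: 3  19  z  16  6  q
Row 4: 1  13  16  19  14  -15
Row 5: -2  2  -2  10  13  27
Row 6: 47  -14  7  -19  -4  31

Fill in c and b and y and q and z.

c = 19, b = 3, y = 22, q = -17, z = 21

The known cells in column 3 total 27, leaving 48 − 27 = 21 for the blank.
The known cells in row 3 total 65, leaving 48 − 65 = -17 for the blank.
The known cells in column 6 total 26, leaving 48 − 26 = 22 for the blank.
The known cells in row 1 total 45, leaving 48 − 45 = 3 for the blank.
The known cells in row 2 total 29, leaving 48 − 29 = 19 for the blank.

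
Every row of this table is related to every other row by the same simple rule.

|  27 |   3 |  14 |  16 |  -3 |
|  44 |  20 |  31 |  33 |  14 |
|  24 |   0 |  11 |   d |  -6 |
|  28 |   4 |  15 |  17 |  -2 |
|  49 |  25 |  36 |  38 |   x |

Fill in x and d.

The difference between any two rows is the same in every column — this is an addition table with the headers hidden.
Row 5 minus row 1 is 36 − 14 = 22, so its entry in column 5 is -3 + 22 = 19.
Row 3 minus row 1 is 11 − 14 = -3, so its entry in column 4 is 16 + (-3) = 13.

x = 19, d = 13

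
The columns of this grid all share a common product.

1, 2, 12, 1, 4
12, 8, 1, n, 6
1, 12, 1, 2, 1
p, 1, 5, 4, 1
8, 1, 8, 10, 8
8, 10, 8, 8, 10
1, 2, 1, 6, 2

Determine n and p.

Columns 2 and 3 each multiply to 3840, so every column has product 3840.
Column 4: 1×2×4×10×8×6 = 3840, so the missing entry is 3840 ÷ 3840 = 1.
Column 1: 1×12×1×8×8×1 = 768, so the missing entry is 3840 ÷ 768 = 5.

n = 1, p = 5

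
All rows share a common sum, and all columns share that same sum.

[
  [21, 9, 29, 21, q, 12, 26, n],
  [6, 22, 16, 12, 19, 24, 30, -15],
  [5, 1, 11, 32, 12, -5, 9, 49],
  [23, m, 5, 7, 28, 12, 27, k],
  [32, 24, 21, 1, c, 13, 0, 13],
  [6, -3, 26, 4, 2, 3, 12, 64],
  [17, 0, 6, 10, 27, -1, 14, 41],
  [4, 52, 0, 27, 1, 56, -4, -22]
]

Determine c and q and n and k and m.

c = 10, q = 15, n = -19, k = 3, m = 9

Rows 2 and 3 both sum to 114, so that's the common total.
Row 5: 32 + 24 + 21 + 1 + 13 + 0 + 13 = 104, so its missing entry is 114 − 104 = 10.
Column 5: 19 + 12 + 28 + 10 + 2 + 27 + 1 = 99, so its missing entry is 114 − 99 = 15.
Row 1: 21 + 9 + 29 + 21 + 15 + 12 + 26 = 133, so its missing entry is 114 − 133 = -19.
Column 2: 9 + 22 + 1 + 24 − 3 + 0 + 52 = 105, so its missing entry is 114 − 105 = 9.
Row 4: 23 + 9 + 5 + 7 + 28 + 12 + 27 = 111, so its missing entry is 114 − 111 = 3.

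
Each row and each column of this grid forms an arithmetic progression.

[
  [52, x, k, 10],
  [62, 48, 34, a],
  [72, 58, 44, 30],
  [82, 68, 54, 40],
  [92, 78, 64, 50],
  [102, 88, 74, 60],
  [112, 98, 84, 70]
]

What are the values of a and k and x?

a = 20, k = 24, x = 38

Along each row the entries change by -14 per step; down each column they change by 10.
Row 2: from 62 at column 1, stepping by -14 to column 4 gives 20.
Row 1: from 52 at column 1, stepping by -14 to column 3 gives 24.
Row 1: from 52 at column 1, stepping by -14 to column 2 gives 38.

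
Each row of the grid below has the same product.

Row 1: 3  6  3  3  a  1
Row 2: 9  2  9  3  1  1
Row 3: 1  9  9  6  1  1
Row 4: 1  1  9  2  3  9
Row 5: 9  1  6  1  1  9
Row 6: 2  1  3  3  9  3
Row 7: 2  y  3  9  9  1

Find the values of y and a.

Rows 3 and 4 each multiply to 486, so every row has product 486.
Row 7: 2×3×9×9×1 = 486, so the missing entry is 486 ÷ 486 = 1.
Row 1: 3×6×3×3×1 = 162, so the missing entry is 486 ÷ 162 = 3.

y = 1, a = 3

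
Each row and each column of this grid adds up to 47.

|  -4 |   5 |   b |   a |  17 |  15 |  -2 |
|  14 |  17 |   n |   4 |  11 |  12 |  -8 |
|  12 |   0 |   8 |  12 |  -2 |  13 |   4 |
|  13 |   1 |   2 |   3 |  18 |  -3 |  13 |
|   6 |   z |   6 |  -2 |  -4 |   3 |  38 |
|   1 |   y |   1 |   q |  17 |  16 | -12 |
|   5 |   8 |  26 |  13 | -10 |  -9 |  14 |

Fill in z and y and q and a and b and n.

z = 0, y = 16, q = 8, a = 9, b = 7, n = -3

The known cells in row 2 total 50, leaving 47 − 50 = -3 for the blank.
The known cells in column 3 total 40, leaving 47 − 40 = 7 for the blank.
The known cells in row 1 total 38, leaving 47 − 38 = 9 for the blank.
The known cells in column 4 total 39, leaving 47 − 39 = 8 for the blank.
The known cells in row 6 total 31, leaving 47 − 31 = 16 for the blank.
The known cells in row 5 total 47, leaving 47 − 47 = 0 for the blank.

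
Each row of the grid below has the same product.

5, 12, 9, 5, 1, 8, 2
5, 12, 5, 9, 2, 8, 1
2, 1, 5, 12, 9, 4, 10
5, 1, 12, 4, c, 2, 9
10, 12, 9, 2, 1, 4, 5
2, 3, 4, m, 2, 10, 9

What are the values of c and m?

c = 10, m = 10

Rows 1 and 2 each multiply to 43200, so every row has product 43200.
Row 4: 5×1×12×4×2×9 = 4320, so the missing entry is 43200 ÷ 4320 = 10.
Row 6: 2×3×4×2×10×9 = 4320, so the missing entry is 43200 ÷ 4320 = 10.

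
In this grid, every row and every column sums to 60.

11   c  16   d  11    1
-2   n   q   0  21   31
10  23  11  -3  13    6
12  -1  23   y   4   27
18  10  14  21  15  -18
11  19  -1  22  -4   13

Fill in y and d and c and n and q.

y = -5, d = 25, c = -4, n = 13, q = -3

Column 3: 16 + 11 + 23 + 14 − 1 = 63, so its missing entry is 60 − 63 = -3.
Row 2: -2 − 3 + 0 + 21 + 31 = 47, so its missing entry is 60 − 47 = 13.
Column 2: 13 + 23 − 1 + 10 + 19 = 64, so its missing entry is 60 − 64 = -4.
Row 1: 11 − 4 + 16 + 11 + 1 = 35, so its missing entry is 60 − 35 = 25.
Row 4: 12 − 1 + 23 + 4 + 27 = 65, so its missing entry is 60 − 65 = -5.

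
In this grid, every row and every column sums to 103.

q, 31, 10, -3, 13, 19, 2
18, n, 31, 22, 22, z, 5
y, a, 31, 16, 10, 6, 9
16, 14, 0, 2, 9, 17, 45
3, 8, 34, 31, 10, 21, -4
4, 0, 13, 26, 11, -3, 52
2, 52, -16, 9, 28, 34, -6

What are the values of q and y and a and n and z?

Column 6 has 19 + 6 + 17 + 21 − 3 + 34 = 94; the blank must be 103 − 94 = 9.
Row 1 has 31 + 10 − 3 + 13 + 19 + 2 = 72; the blank must be 103 − 72 = 31.
Row 2 has 18 + 31 + 22 + 22 + 9 + 5 = 107; the blank must be 103 − 107 = -4.
Column 2 has 31 − 4 + 14 + 8 + 0 + 52 = 101; the blank must be 103 − 101 = 2.
Row 3 has 2 + 31 + 16 + 10 + 6 + 9 = 74; the blank must be 103 − 74 = 29.

q = 31, y = 29, a = 2, n = -4, z = 9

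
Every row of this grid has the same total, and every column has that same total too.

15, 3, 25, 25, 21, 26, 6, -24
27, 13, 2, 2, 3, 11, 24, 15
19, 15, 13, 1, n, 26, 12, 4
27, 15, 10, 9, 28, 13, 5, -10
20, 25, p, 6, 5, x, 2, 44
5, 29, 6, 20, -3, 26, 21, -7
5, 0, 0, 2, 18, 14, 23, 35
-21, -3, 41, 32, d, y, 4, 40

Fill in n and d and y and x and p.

Rows 1 and 2 both sum to 97, so that's the common total.
Row 3 has 19 + 15 + 13 + 1 + 26 + 12 + 4 = 90; the blank must be 97 − 90 = 7.
Column 5 has 21 + 3 + 7 + 28 + 5 − 3 + 18 = 79; the blank must be 97 − 79 = 18.
Column 3 has 25 + 2 + 13 + 10 + 6 + 0 + 41 = 97; the blank must be 97 − 97 = 0.
Row 5 has 20 + 25 + 0 + 6 + 5 + 2 + 44 = 102; the blank must be 97 − 102 = -5.
Row 8 has -21 − 3 + 41 + 32 + 18 + 4 + 40 = 111; the blank must be 97 − 111 = -14.

n = 7, d = 18, y = -14, x = -5, p = 0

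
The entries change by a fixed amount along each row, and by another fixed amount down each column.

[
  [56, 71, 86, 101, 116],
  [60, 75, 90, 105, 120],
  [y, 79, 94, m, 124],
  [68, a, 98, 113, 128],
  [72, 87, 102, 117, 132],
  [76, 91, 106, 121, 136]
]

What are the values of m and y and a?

Along each row the entries change by 15 per step; down each column they change by 4.
Row 3: from 79 at column 2, stepping by 15 to column 4 gives 109.
Row 3: from 79 at column 2, stepping by 15 to column 1 gives 64.
Row 4: from 68 at column 1, stepping by 15 to column 2 gives 83.

m = 109, y = 64, a = 83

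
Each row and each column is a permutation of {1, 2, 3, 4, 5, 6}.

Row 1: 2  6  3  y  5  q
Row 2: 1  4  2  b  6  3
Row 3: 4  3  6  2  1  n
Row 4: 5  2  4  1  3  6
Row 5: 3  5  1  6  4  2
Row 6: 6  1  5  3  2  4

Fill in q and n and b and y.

For row 2, column 4: row 2 already has {1, 2, 3, 4, 6}; that leaves 5.
At (row 1, col 4): column 4 already has {1, 2, 3, 5, 6}, so the value is 4.
For row 3, column 6: row 3 already has {1, 2, 3, 4, 6}; that leaves 5.
At (row 1, col 6): row 1 already has {2, 3, 4, 5, 6}, so the value is 1.

q = 1, n = 5, b = 5, y = 4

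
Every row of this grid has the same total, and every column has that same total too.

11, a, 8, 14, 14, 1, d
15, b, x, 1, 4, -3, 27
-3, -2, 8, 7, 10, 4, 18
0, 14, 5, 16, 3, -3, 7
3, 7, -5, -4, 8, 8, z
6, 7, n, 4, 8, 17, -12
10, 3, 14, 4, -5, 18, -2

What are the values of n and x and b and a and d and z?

Rows 3 and 4 both sum to 42, so that's the common total.
Row 5 has 3 + 7 − 5 − 4 + 8 + 8 = 17; the blank must be 42 − 17 = 25.
Column 7 has 27 + 18 + 7 + 25 − 12 − 2 = 63; the blank must be 42 − 63 = -21.
Row 1 has 11 + 8 + 14 + 14 + 1 − 21 = 27; the blank must be 42 − 27 = 15.
Column 2 has 15 − 2 + 14 + 7 + 7 + 3 = 44; the blank must be 42 − 44 = -2.
Row 2 has 15 − 2 + 1 + 4 − 3 + 27 = 42; the blank must be 42 − 42 = 0.
Row 6 has 6 + 7 + 4 + 8 + 17 − 12 = 30; the blank must be 42 − 30 = 12.

n = 12, x = 0, b = -2, a = 15, d = -21, z = 25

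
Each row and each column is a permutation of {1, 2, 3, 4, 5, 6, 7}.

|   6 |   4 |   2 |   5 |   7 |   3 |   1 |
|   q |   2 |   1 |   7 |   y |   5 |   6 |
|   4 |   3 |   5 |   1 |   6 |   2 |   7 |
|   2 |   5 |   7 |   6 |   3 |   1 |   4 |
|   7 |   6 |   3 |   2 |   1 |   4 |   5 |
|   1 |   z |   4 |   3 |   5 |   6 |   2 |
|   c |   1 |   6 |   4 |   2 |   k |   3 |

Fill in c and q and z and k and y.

At (row 7, col 6): column 6 already has {1, 2, 3, 4, 5, 6}, so the value is 7.
At (row 6, col 2): row 6 already has {1, 2, 3, 4, 5, 6}, so the value is 7.
Cell (2,5): column 5 already has {1, 2, 3, 5, 6, 7} → 4.
For row 7, column 1: row 7 already has {1, 2, 3, 4, 6, 7}; that leaves 5.
Cell (2,1): row 2 already has {1, 2, 4, 5, 6, 7} → 3.

c = 5, q = 3, z = 7, k = 7, y = 4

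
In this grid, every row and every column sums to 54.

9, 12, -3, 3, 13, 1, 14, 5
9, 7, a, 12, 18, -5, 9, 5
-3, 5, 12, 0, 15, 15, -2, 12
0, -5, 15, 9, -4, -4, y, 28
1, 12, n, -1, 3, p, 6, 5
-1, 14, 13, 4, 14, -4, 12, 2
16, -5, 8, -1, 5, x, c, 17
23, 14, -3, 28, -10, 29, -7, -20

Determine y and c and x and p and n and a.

y = 15, c = 7, x = 7, p = 15, n = 13, a = -1

The known cells in row 2 total 55, leaving 54 − 55 = -1 for the blank.
The known cells in column 3 total 41, leaving 54 − 41 = 13 for the blank.
The known cells in row 5 total 39, leaving 54 − 39 = 15 for the blank.
The known cells in column 6 total 47, leaving 54 − 47 = 7 for the blank.
The known cells in row 4 total 39, leaving 54 − 39 = 15 for the blank.
The known cells in row 7 total 47, leaving 54 − 47 = 7 for the blank.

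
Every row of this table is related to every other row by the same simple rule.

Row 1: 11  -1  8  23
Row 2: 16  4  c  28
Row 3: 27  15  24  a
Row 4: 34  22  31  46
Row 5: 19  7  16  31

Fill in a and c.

The difference between any two rows is the same in every column — this is an addition table with the headers hidden.
Row 3 minus row 1 is 15 − (-1) = 16, so its entry in column 4 is 23 + 16 = 39.
Row 2 minus row 1 is 4 − (-1) = 5, so its entry in column 3 is 8 + 5 = 13.

a = 39, c = 13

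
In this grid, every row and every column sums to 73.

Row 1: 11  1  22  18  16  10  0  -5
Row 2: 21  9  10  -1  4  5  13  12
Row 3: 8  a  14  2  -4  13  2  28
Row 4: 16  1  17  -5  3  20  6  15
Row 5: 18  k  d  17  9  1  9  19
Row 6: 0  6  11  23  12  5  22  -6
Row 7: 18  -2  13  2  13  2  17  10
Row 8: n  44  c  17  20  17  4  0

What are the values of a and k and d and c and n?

a = 10, k = 4, d = -4, c = -10, n = -19

Row 3: 8 + 14 + 2 − 4 + 13 + 2 + 28 = 63, so its missing entry is 73 − 63 = 10.
Column 1: 11 + 21 + 8 + 16 + 18 + 0 + 18 = 92, so its missing entry is 73 − 92 = -19.
Row 8: -19 + 44 + 17 + 20 + 17 + 4 + 0 = 83, so its missing entry is 73 − 83 = -10.
Column 3: 22 + 10 + 14 + 17 + 11 + 13 − 10 = 77, so its missing entry is 73 − 77 = -4.
Row 5: 18 − 4 + 17 + 9 + 1 + 9 + 19 = 69, so its missing entry is 73 − 69 = 4.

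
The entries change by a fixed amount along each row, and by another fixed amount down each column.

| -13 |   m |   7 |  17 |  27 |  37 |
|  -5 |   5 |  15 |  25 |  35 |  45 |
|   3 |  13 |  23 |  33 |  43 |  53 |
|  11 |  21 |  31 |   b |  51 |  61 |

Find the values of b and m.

b = 41, m = -3

Along each row the entries change by 10 per step; down each column they change by 8.
Row 4: from 11 at column 1, stepping by 10 to column 4 gives 41.
Row 1: from -13 at column 1, stepping by 10 to column 2 gives -3.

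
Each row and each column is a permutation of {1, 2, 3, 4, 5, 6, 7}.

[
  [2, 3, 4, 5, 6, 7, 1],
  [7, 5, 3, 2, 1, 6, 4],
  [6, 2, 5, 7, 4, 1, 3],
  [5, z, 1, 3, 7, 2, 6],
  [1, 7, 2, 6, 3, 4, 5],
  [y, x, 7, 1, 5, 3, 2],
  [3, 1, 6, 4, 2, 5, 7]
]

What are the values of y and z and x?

y = 4, z = 4, x = 6

Cell (4,2): row 4 already has {1, 2, 3, 5, 6, 7} → 4.
Cell (6,1): column 1 already has {1, 2, 3, 5, 6, 7} → 4.
Cell (6,2): row 6 already has {1, 2, 3, 4, 5, 7} → 6.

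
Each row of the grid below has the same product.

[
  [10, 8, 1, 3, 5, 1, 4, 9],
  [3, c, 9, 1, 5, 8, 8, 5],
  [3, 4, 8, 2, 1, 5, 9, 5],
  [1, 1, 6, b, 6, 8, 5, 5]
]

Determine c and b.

Rows 1 and 3 each multiply to 43200, so every row has product 43200.
Row 2: 3×9×1×5×8×8×5 = 43200, so the missing entry is 43200 ÷ 43200 = 1.
Row 4: 1×1×6×6×8×5×5 = 7200, so the missing entry is 43200 ÷ 7200 = 6.

c = 1, b = 6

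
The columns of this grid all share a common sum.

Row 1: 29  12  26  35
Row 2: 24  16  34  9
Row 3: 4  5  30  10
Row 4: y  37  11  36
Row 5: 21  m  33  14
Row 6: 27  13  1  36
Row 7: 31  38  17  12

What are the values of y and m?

Column 3 sums to 152 and so does column 4; that's the common total.
In column 1 the known cells total 136, leaving 152 − 136 = 16.
In column 2 the known cells total 121, leaving 152 − 121 = 31.

y = 16, m = 31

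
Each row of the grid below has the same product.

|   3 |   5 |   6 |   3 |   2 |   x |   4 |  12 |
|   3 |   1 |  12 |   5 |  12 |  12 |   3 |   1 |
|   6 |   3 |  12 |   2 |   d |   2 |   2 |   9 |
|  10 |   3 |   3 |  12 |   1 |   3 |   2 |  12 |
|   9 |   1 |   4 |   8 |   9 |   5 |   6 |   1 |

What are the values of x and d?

Rows 4 and 5 each multiply to 77760, so every row has product 77760.
Row 1: 3×5×6×3×2×4×12 = 25920, so the missing entry is 77760 ÷ 25920 = 3.
Row 3: 6×3×12×2×2×2×9 = 15552, so the missing entry is 77760 ÷ 15552 = 5.

x = 3, d = 5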